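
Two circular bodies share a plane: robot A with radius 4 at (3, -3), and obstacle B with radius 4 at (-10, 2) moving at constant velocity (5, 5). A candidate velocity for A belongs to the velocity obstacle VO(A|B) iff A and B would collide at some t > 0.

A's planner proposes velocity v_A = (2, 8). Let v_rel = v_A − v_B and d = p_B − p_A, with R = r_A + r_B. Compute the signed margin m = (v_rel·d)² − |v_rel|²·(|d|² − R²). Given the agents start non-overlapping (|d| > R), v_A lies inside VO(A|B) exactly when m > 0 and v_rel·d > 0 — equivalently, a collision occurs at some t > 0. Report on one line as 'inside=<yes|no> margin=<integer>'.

d = (-13, 5),  |d|² = 194;  R = 4+4 = 8,  c = 194−8² = 130
v_rel = (-3, 3),  |v_rel|² = 18;  v_rel·d = (-3)·(-13) + (3)·(5) = 54
18·t² − 108·t + 130 = 0  ⇒  m = 54² − 18·130 = 576
m = 576 > 0,  v_rel·d = 54 > 0  ⇒  inside

inside=yes margin=576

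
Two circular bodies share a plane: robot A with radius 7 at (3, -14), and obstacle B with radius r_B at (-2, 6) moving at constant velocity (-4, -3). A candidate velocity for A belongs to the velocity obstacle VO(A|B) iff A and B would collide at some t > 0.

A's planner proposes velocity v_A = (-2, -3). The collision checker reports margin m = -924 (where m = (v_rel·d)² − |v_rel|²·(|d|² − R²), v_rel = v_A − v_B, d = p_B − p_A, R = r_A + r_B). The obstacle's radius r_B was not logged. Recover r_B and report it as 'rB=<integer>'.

m = -924
d = (-5, 20);  v_rel = (2, 0),  |v_rel|² = 4
v_rel×d = (2)·(20) − (0)·(-5) = 40
since m = R²·4 − 40²:  R² = (1600 + -924) / 4 = 169
R = √169 = 13  ⇒  r_B = 13 − 7 = 6

rB=6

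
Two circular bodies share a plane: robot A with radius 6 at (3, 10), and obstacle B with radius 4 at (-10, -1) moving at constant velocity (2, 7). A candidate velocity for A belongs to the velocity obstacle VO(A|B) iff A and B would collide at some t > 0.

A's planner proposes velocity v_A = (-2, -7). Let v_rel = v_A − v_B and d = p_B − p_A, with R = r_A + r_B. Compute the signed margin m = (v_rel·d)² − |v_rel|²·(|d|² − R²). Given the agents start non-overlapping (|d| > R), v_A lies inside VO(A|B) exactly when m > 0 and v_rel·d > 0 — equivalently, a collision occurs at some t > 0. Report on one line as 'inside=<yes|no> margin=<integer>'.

d = (-13, -11),  |d|² = 290;  R = 6+4 = 10,  c = 290−10² = 190
v_rel = (-4, -14),  |v_rel|² = 212;  v_rel·d = (-4)·(-13) + (-14)·(-11) = 206
212·t² − 412·t + 190 = 0  ⇒  m = 206² − 212·190 = 2156
m = 2156 > 0,  v_rel·d = 206 > 0  ⇒  inside

inside=yes margin=2156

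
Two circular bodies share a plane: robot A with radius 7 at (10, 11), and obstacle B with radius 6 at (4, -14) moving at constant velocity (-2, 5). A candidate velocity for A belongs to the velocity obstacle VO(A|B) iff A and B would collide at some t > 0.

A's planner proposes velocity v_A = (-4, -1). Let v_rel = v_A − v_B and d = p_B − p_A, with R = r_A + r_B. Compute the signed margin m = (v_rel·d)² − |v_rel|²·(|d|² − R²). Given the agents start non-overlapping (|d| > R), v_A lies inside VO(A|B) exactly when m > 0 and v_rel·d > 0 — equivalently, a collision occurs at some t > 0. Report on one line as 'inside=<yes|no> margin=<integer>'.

d = (-6, -25),  |d|² = 661;  R = 7+6 = 13,  c = 661−13² = 492
v_rel = (-2, -6),  |v_rel|² = 40;  v_rel·d = (-2)·(-6) + (-6)·(-25) = 162
40·t² − 324·t + 492 = 0  ⇒  m = 162² − 40·492 = 6564
m = 6564 > 0,  v_rel·d = 162 > 0  ⇒  inside

inside=yes margin=6564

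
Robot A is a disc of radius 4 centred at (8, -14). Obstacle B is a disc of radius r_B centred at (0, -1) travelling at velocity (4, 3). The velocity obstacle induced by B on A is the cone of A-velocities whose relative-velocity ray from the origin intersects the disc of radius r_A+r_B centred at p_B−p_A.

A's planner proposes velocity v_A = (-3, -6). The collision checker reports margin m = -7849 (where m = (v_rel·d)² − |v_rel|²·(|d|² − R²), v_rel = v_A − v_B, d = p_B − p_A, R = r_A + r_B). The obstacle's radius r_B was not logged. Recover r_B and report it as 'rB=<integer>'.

m = -7849
d = (-8, 13);  v_rel = (-7, -9),  |v_rel|² = 130
v_rel×d = (-7)·(13) − (-9)·(-8) = -163
since m = R²·130 − (-163)²:  R² = (26569 + -7849) / 130 = 144
R = √144 = 12  ⇒  r_B = 12 − 4 = 8

rB=8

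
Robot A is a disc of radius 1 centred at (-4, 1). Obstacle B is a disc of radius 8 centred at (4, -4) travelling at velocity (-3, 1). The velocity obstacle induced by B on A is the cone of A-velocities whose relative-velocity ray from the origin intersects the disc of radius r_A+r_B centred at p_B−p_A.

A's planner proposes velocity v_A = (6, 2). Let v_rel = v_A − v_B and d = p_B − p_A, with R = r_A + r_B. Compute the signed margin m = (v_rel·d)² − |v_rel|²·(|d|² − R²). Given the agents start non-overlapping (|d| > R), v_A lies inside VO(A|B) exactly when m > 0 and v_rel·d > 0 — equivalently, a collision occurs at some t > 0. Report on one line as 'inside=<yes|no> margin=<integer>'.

d = (8, -5),  |d|² = 89;  R = 1+8 = 9,  c = 89−9² = 8
v_rel = (9, 1),  |v_rel|² = 82;  v_rel·d = (9)·(8) + (1)·(-5) = 67
82·t² − 134·t + 8 = 0  ⇒  m = 67² − 82·8 = 3833
m = 3833 > 0,  v_rel·d = 67 > 0  ⇒  inside

inside=yes margin=3833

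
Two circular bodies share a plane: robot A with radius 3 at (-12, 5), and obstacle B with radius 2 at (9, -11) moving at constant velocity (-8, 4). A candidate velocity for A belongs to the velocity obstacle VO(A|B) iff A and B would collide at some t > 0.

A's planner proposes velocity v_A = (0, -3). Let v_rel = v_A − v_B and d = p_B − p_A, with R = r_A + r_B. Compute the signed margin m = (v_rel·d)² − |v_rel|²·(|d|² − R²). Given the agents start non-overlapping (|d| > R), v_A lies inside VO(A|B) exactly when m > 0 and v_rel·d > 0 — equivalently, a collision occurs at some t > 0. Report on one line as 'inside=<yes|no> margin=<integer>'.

d = (21, -16),  |d|² = 697;  R = 3+2 = 5,  c = 697−5² = 672
v_rel = (8, -7),  |v_rel|² = 113;  v_rel·d = (8)·(21) + (-7)·(-16) = 280
113·t² − 560·t + 672 = 0  ⇒  m = 280² − 113·672 = 2464
m = 2464 > 0,  v_rel·d = 280 > 0  ⇒  inside

inside=yes margin=2464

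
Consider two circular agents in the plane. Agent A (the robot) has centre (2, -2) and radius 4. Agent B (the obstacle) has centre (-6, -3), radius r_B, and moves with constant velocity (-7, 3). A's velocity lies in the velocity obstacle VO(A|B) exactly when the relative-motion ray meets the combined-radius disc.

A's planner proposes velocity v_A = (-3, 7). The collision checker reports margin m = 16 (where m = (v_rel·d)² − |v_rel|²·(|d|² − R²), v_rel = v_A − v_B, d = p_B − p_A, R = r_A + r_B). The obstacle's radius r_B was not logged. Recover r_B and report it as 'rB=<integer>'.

m = 16
d = (-8, -1);  v_rel = (4, 4),  |v_rel|² = 32
v_rel×d = (4)·(-1) − (4)·(-8) = 28
since m = R²·32 − 28²:  R² = (784 + 16) / 32 = 25
R = √25 = 5  ⇒  r_B = 5 − 4 = 1

rB=1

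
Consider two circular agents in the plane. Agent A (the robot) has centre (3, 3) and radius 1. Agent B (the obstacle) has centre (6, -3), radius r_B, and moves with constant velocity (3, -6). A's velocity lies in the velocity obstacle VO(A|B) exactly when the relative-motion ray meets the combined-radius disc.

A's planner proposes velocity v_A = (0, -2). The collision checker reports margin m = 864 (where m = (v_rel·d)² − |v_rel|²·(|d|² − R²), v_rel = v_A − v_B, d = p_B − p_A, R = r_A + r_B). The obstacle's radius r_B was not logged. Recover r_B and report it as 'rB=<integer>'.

m = 864
d = (3, -6);  v_rel = (-3, 4),  |v_rel|² = 25
v_rel×d = (-3)·(-6) − (4)·(3) = 6
since m = R²·25 − 6²:  R² = (36 + 864) / 25 = 36
R = √36 = 6  ⇒  r_B = 6 − 1 = 5

rB=5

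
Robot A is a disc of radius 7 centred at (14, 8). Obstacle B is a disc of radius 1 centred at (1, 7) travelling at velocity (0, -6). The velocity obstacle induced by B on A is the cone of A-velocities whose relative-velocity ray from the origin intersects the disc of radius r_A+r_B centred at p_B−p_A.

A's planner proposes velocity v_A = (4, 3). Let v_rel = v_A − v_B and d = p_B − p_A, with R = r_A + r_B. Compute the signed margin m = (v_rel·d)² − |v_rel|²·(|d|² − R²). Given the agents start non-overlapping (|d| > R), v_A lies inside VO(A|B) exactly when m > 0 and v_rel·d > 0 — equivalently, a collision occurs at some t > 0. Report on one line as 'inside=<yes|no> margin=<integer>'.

d = (-13, -1),  |d|² = 170;  R = 7+1 = 8,  c = 170−8² = 106
v_rel = (4, 9),  |v_rel|² = 97;  v_rel·d = (4)·(-13) + (9)·(-1) = -61
97·t² + 122·t + 106 = 0  ⇒  m = (-61)² − 97·106 = -6561
m = -6561 < 0,  v_rel·d = -61 < 0  ⇒  outside

inside=no margin=-6561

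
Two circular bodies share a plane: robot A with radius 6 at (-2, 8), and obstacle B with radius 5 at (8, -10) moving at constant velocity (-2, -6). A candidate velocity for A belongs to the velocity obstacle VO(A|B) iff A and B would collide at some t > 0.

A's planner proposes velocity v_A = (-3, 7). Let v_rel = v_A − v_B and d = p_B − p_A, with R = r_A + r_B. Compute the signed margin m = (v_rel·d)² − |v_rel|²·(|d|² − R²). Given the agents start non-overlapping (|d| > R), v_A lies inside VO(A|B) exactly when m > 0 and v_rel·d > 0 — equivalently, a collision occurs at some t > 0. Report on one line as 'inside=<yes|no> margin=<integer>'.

d = (10, -18),  |d|² = 424;  R = 6+5 = 11,  c = 424−11² = 303
v_rel = (-1, 13),  |v_rel|² = 170;  v_rel·d = (-1)·(10) + (13)·(-18) = -244
170·t² + 488·t + 303 = 0  ⇒  m = (-244)² − 170·303 = 8026
m = 8026 > 0,  v_rel·d = -244 < 0  ⇒  outside

inside=no margin=8026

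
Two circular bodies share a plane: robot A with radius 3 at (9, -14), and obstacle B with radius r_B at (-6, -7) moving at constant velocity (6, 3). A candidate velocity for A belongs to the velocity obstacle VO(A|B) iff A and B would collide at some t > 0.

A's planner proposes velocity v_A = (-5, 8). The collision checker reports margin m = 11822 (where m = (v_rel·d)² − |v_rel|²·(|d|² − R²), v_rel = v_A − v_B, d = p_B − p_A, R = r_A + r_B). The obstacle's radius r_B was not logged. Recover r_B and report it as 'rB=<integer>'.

m = 11822
d = (-15, 7);  v_rel = (-11, 5),  |v_rel|² = 146
v_rel×d = (-11)·(7) − (5)·(-15) = -2
since m = R²·146 − (-2)²:  R² = (4 + 11822) / 146 = 81
R = √81 = 9  ⇒  r_B = 9 − 3 = 6

rB=6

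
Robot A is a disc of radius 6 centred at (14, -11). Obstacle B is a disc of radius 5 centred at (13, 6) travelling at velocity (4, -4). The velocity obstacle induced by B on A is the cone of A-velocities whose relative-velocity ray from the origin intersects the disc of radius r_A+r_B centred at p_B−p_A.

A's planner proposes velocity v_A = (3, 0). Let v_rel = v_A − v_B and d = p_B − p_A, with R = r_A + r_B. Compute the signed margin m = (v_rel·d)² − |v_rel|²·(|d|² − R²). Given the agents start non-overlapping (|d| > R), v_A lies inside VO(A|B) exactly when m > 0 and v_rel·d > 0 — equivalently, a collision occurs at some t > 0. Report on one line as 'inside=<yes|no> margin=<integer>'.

d = (-1, 17),  |d|² = 290;  R = 6+5 = 11,  c = 290−11² = 169
v_rel = (-1, 4),  |v_rel|² = 17;  v_rel·d = (-1)·(-1) + (4)·(17) = 69
17·t² − 138·t + 169 = 0  ⇒  m = 69² − 17·169 = 1888
m = 1888 > 0,  v_rel·d = 69 > 0  ⇒  inside

inside=yes margin=1888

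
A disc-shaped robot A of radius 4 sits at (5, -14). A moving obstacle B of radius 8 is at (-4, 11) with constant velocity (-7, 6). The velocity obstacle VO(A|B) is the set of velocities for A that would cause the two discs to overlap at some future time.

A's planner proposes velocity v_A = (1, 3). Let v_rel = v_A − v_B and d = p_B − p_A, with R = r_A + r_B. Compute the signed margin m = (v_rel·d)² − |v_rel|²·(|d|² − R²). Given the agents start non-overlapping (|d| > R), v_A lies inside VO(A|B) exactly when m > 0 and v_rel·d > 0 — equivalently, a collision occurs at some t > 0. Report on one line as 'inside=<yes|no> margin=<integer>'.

d = (-9, 25),  |d|² = 706;  R = 4+8 = 12,  c = 706−12² = 562
v_rel = (8, -3),  |v_rel|² = 73;  v_rel·d = (8)·(-9) + (-3)·(25) = -147
73·t² + 294·t + 562 = 0  ⇒  m = (-147)² − 73·562 = -19417
m = -19417 < 0,  v_rel·d = -147 < 0  ⇒  outside

inside=no margin=-19417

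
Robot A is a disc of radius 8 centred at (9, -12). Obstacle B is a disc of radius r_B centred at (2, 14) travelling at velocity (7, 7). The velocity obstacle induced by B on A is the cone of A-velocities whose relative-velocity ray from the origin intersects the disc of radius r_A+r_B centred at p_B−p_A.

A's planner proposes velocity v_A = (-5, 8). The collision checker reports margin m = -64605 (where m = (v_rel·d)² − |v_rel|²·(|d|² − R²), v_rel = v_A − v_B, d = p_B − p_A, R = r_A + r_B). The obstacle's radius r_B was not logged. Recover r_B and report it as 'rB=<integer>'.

m = -64605
d = (-7, 26);  v_rel = (-12, 1),  |v_rel|² = 145
v_rel×d = (-12)·(26) − (1)·(-7) = -305
since m = R²·145 − (-305)²:  R² = (93025 + -64605) / 145 = 196
R = √196 = 14  ⇒  r_B = 14 − 8 = 6

rB=6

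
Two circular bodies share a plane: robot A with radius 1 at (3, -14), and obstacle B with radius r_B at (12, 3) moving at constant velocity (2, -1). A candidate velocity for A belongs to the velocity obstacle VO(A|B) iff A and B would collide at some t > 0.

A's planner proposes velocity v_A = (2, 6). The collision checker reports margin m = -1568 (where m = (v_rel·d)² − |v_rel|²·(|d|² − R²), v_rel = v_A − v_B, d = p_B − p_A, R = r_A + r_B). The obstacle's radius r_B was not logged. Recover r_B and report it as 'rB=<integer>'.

m = -1568
d = (9, 17);  v_rel = (0, 7),  |v_rel|² = 49
v_rel×d = (0)·(17) − (7)·(9) = -63
since m = R²·49 − (-63)²:  R² = (3969 + -1568) / 49 = 49
R = √49 = 7  ⇒  r_B = 7 − 1 = 6

rB=6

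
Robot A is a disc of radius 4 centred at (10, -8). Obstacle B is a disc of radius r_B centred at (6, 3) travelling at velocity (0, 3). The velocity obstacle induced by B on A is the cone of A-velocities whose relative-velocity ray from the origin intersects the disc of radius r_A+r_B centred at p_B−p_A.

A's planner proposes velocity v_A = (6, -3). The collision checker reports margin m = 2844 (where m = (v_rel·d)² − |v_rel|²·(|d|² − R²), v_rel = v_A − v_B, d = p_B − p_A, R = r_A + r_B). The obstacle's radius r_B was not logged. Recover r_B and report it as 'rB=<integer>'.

m = 2844
d = (-4, 11);  v_rel = (6, -6),  |v_rel|² = 72
v_rel×d = (6)·(11) − (-6)·(-4) = 42
since m = R²·72 − 42²:  R² = (1764 + 2844) / 72 = 64
R = √64 = 8  ⇒  r_B = 8 − 4 = 4

rB=4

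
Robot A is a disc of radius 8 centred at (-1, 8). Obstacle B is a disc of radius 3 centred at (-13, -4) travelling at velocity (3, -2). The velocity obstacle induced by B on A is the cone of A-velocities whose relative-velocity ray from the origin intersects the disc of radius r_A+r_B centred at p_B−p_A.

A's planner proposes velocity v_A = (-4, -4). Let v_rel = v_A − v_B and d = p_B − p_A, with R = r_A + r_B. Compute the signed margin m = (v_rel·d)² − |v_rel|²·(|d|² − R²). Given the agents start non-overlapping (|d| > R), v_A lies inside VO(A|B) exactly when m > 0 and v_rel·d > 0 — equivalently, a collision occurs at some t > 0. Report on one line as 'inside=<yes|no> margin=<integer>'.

d = (-12, -12),  |d|² = 288;  R = 8+3 = 11,  c = 288−11² = 167
v_rel = (-7, -2),  |v_rel|² = 53;  v_rel·d = (-7)·(-12) + (-2)·(-12) = 108
53·t² − 216·t + 167 = 0  ⇒  m = 108² − 53·167 = 2813
m = 2813 > 0,  v_rel·d = 108 > 0  ⇒  inside

inside=yes margin=2813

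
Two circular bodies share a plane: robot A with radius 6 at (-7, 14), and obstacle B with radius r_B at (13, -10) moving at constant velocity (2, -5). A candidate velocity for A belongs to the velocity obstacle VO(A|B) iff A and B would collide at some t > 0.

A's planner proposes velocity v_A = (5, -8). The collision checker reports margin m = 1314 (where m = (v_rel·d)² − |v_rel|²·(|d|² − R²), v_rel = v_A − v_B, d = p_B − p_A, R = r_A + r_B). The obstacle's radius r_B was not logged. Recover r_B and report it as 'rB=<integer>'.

m = 1314
d = (20, -24);  v_rel = (3, -3),  |v_rel|² = 18
v_rel×d = (3)·(-24) − (-3)·(20) = -12
since m = R²·18 − (-12)²:  R² = (144 + 1314) / 18 = 81
R = √81 = 9  ⇒  r_B = 9 − 6 = 3

rB=3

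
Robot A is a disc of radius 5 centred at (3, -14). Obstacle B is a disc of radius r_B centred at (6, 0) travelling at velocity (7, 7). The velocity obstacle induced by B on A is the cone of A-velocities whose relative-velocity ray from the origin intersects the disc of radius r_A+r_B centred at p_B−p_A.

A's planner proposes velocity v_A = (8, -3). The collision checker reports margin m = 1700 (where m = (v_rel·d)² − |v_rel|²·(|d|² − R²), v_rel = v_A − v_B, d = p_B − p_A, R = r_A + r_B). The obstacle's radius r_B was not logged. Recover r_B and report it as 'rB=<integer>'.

m = 1700
d = (3, 14);  v_rel = (1, -10),  |v_rel|² = 101
v_rel×d = (1)·(14) − (-10)·(3) = 44
since m = R²·101 − 44²:  R² = (1936 + 1700) / 101 = 36
R = √36 = 6  ⇒  r_B = 6 − 5 = 1

rB=1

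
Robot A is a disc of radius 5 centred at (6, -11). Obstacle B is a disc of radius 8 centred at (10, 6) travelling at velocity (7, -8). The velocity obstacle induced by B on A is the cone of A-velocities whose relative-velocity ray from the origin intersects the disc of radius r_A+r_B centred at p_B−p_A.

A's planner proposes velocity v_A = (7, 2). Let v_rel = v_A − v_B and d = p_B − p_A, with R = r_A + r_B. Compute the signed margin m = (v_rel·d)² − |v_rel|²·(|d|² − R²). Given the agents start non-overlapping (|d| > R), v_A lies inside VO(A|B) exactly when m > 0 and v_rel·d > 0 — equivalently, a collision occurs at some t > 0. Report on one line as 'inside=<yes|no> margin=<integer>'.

d = (4, 17),  |d|² = 305;  R = 5+8 = 13,  c = 305−13² = 136
v_rel = (0, 10),  |v_rel|² = 100;  v_rel·d = (0)·(4) + (10)·(17) = 170
100·t² − 340·t + 136 = 0  ⇒  m = 170² − 100·136 = 15300
m = 15300 > 0,  v_rel·d = 170 > 0  ⇒  inside

inside=yes margin=15300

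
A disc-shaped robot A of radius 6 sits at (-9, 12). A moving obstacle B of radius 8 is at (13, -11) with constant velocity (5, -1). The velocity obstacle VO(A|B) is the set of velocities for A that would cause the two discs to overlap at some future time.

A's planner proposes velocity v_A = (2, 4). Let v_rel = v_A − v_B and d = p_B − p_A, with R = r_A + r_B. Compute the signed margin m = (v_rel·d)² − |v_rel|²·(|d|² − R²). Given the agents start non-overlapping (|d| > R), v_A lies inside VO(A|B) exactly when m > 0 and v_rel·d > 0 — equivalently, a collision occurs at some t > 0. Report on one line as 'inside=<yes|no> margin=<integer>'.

d = (22, -23),  |d|² = 1013;  R = 6+8 = 14,  c = 1013−14² = 817
v_rel = (-3, 5),  |v_rel|² = 34;  v_rel·d = (-3)·(22) + (5)·(-23) = -181
34·t² + 362·t + 817 = 0  ⇒  m = (-181)² − 34·817 = 4983
m = 4983 > 0,  v_rel·d = -181 < 0  ⇒  outside

inside=no margin=4983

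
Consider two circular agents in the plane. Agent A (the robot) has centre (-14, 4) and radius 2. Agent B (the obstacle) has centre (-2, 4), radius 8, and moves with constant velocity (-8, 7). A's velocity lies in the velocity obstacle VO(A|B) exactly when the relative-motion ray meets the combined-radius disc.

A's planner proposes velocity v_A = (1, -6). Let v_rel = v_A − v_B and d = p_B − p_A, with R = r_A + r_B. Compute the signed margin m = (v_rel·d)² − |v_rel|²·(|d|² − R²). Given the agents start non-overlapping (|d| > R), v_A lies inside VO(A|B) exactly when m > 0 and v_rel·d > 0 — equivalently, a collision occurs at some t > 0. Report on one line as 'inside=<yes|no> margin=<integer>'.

d = (12, 0),  |d|² = 144;  R = 2+8 = 10,  c = 144−10² = 44
v_rel = (9, -13),  |v_rel|² = 250;  v_rel·d = (9)·(12) + (-13)·(0) = 108
250·t² − 216·t + 44 = 0  ⇒  m = 108² − 250·44 = 664
m = 664 > 0,  v_rel·d = 108 > 0  ⇒  inside

inside=yes margin=664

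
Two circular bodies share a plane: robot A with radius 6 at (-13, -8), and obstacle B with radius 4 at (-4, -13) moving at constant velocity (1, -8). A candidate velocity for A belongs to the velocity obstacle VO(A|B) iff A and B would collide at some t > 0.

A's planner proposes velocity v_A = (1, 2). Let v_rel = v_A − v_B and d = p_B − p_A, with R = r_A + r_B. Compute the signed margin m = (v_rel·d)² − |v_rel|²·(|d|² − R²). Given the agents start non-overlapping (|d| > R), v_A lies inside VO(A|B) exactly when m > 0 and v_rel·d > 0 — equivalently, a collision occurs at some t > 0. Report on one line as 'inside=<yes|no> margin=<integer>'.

d = (9, -5),  |d|² = 106;  R = 6+4 = 10,  c = 106−10² = 6
v_rel = (0, 10),  |v_rel|² = 100;  v_rel·d = (0)·(9) + (10)·(-5) = -50
100·t² + 100·t + 6 = 0  ⇒  m = (-50)² − 100·6 = 1900
m = 1900 > 0,  v_rel·d = -50 < 0  ⇒  outside

inside=no margin=1900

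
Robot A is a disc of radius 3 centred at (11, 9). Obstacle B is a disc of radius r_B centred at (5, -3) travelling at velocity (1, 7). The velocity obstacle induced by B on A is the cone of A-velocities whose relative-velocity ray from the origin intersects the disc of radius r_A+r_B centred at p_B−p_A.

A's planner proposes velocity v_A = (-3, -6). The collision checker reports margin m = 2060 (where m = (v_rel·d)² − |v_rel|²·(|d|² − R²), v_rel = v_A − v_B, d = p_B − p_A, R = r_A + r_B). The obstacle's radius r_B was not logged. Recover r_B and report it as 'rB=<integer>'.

m = 2060
d = (-6, -12);  v_rel = (-4, -13),  |v_rel|² = 185
v_rel×d = (-4)·(-12) − (-13)·(-6) = -30
since m = R²·185 − (-30)²:  R² = (900 + 2060) / 185 = 16
R = √16 = 4  ⇒  r_B = 4 − 3 = 1

rB=1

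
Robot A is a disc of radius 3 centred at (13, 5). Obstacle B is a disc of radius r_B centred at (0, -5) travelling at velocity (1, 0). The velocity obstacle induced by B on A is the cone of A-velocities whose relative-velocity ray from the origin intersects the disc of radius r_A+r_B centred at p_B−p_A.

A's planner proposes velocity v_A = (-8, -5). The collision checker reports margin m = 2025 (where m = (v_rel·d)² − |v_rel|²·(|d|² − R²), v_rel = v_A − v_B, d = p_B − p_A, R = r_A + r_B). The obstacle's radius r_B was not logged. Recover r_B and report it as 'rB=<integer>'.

m = 2025
d = (-13, -10);  v_rel = (-9, -5),  |v_rel|² = 106
v_rel×d = (-9)·(-10) − (-5)·(-13) = 25
since m = R²·106 − 25²:  R² = (625 + 2025) / 106 = 25
R = √25 = 5  ⇒  r_B = 5 − 3 = 2

rB=2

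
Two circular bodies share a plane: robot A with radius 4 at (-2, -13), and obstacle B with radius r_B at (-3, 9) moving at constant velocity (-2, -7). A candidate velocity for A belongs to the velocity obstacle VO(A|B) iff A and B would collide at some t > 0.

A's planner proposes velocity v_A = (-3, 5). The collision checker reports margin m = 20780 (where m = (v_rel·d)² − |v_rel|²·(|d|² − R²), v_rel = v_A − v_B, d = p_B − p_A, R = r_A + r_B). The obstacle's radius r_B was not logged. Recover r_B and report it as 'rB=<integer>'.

m = 20780
d = (-1, 22);  v_rel = (-1, 12),  |v_rel|² = 145
v_rel×d = (-1)·(22) − (12)·(-1) = -10
since m = R²·145 − (-10)²:  R² = (100 + 20780) / 145 = 144
R = √144 = 12  ⇒  r_B = 12 − 4 = 8

rB=8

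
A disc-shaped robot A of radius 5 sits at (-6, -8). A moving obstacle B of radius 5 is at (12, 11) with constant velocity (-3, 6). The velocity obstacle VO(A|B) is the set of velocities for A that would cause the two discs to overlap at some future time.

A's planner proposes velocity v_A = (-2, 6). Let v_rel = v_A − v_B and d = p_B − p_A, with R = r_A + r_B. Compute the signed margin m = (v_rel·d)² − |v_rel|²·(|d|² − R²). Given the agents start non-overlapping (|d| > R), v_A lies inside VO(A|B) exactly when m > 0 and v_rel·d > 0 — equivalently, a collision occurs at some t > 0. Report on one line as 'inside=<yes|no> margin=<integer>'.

d = (18, 19),  |d|² = 685;  R = 5+5 = 10,  c = 685−10² = 585
v_rel = (1, 0),  |v_rel|² = 1;  v_rel·d = (1)·(18) + (0)·(19) = 18
1·t² − 36·t + 585 = 0  ⇒  m = 18² − 1·585 = -261
m = -261 < 0,  v_rel·d = 18 > 0  ⇒  outside

inside=no margin=-261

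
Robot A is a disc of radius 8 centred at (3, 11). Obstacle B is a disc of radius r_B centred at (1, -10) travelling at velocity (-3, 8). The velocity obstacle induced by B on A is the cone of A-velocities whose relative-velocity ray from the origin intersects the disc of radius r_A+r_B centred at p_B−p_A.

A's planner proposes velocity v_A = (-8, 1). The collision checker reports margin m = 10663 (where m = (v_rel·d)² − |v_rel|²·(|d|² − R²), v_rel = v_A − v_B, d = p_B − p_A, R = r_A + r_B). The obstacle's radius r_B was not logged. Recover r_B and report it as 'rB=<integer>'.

m = 10663
d = (-2, -21);  v_rel = (-5, -7),  |v_rel|² = 74
v_rel×d = (-5)·(-21) − (-7)·(-2) = 91
since m = R²·74 − 91²:  R² = (8281 + 10663) / 74 = 256
R = √256 = 16  ⇒  r_B = 16 − 8 = 8

rB=8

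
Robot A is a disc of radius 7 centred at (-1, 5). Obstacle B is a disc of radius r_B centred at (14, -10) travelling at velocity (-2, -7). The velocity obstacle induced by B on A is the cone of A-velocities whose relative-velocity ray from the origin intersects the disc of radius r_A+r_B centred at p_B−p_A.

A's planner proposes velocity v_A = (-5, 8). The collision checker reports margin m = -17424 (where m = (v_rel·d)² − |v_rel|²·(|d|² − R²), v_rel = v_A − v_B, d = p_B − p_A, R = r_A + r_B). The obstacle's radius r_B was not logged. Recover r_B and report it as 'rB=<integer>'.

m = -17424
d = (15, -15);  v_rel = (-3, 15),  |v_rel|² = 234
v_rel×d = (-3)·(-15) − (15)·(15) = -180
since m = R²·234 − (-180)²:  R² = (32400 + -17424) / 234 = 64
R = √64 = 8  ⇒  r_B = 8 − 7 = 1

rB=1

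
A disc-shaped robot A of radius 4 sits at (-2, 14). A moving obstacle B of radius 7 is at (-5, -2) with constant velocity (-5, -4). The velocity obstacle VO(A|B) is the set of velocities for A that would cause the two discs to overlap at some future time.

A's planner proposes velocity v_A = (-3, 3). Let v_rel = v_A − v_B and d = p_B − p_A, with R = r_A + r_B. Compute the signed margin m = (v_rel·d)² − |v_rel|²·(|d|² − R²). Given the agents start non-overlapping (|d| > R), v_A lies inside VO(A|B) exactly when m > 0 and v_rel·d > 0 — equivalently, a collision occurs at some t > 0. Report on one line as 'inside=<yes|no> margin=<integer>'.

d = (-3, -16),  |d|² = 265;  R = 4+7 = 11,  c = 265−11² = 144
v_rel = (2, 7),  |v_rel|² = 53;  v_rel·d = (2)·(-3) + (7)·(-16) = -118
53·t² + 236·t + 144 = 0  ⇒  m = (-118)² − 53·144 = 6292
m = 6292 > 0,  v_rel·d = -118 < 0  ⇒  outside

inside=no margin=6292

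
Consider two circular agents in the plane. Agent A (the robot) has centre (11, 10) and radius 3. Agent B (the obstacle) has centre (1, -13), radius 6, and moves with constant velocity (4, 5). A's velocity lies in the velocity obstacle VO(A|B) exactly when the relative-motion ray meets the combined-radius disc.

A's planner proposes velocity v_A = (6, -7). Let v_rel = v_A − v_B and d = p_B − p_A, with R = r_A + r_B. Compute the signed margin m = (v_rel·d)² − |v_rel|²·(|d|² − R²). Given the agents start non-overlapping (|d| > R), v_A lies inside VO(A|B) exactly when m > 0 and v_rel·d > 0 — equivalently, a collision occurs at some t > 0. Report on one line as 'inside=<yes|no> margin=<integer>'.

d = (-10, -23),  |d|² = 629;  R = 3+6 = 9,  c = 629−9² = 548
v_rel = (2, -12),  |v_rel|² = 148;  v_rel·d = (2)·(-10) + (-12)·(-23) = 256
148·t² − 512·t + 548 = 0  ⇒  m = 256² − 148·548 = -15568
m = -15568 < 0,  v_rel·d = 256 > 0  ⇒  outside

inside=no margin=-15568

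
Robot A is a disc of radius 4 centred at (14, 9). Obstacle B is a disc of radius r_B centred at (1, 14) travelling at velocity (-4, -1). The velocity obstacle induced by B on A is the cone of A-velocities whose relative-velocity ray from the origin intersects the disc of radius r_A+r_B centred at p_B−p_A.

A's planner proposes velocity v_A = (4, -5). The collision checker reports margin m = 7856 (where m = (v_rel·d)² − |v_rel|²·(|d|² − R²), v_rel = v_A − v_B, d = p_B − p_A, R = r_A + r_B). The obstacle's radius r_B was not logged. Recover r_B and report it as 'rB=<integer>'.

m = 7856
d = (-13, 5);  v_rel = (8, -4),  |v_rel|² = 80
v_rel×d = (8)·(5) − (-4)·(-13) = -12
since m = R²·80 − (-12)²:  R² = (144 + 7856) / 80 = 100
R = √100 = 10  ⇒  r_B = 10 − 4 = 6

rB=6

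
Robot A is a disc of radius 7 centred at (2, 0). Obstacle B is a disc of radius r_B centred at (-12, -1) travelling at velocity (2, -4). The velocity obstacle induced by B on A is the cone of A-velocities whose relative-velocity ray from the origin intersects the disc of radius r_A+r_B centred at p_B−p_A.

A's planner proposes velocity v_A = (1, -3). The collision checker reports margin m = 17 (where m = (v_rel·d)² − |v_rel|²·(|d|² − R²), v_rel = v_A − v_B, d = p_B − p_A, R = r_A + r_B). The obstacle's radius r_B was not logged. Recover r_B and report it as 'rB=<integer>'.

m = 17
d = (-14, -1);  v_rel = (-1, 1),  |v_rel|² = 2
v_rel×d = (-1)·(-1) − (1)·(-14) = 15
since m = R²·2 − 15²:  R² = (225 + 17) / 2 = 121
R = √121 = 11  ⇒  r_B = 11 − 7 = 4

rB=4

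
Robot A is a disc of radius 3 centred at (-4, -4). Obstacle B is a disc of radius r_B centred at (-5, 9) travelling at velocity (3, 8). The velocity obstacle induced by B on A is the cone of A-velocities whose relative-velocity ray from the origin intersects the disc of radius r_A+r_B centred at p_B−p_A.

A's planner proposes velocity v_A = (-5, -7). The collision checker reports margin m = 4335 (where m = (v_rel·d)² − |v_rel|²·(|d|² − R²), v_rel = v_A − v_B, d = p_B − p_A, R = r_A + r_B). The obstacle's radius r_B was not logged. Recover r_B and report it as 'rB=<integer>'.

m = 4335
d = (-1, 13);  v_rel = (-8, -15),  |v_rel|² = 289
v_rel×d = (-8)·(13) − (-15)·(-1) = -119
since m = R²·289 − (-119)²:  R² = (14161 + 4335) / 289 = 64
R = √64 = 8  ⇒  r_B = 8 − 3 = 5

rB=5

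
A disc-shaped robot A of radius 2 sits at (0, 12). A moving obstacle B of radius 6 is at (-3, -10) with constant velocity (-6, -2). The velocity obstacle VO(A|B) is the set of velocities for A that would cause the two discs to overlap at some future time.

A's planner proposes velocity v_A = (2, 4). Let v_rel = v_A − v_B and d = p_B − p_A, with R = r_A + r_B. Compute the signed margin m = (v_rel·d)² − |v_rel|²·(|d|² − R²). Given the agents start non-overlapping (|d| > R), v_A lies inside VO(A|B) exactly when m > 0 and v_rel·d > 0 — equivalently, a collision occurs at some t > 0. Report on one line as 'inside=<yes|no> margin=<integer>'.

d = (-3, -22),  |d|² = 493;  R = 2+6 = 8,  c = 493−8² = 429
v_rel = (8, 6),  |v_rel|² = 100;  v_rel·d = (8)·(-3) + (6)·(-22) = -156
100·t² + 312·t + 429 = 0  ⇒  m = (-156)² − 100·429 = -18564
m = -18564 < 0,  v_rel·d = -156 < 0  ⇒  outside

inside=no margin=-18564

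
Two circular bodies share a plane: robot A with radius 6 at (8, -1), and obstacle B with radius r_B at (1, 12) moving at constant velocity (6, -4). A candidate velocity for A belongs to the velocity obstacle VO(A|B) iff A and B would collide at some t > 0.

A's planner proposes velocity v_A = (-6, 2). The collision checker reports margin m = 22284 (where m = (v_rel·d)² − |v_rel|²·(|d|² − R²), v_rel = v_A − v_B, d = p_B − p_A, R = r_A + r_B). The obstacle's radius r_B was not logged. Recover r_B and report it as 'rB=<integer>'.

m = 22284
d = (-7, 13);  v_rel = (-12, 6),  |v_rel|² = 180
v_rel×d = (-12)·(13) − (6)·(-7) = -114
since m = R²·180 − (-114)²:  R² = (12996 + 22284) / 180 = 196
R = √196 = 14  ⇒  r_B = 14 − 6 = 8

rB=8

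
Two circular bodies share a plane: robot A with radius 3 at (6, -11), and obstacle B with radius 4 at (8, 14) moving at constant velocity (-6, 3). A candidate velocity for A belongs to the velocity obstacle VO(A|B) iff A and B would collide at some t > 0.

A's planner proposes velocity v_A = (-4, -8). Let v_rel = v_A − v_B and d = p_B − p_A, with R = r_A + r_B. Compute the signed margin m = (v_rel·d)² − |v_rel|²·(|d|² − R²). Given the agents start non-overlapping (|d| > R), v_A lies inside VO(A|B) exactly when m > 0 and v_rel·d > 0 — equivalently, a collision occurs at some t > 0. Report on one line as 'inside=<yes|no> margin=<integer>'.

d = (2, 25),  |d|² = 629;  R = 3+4 = 7,  c = 629−7² = 580
v_rel = (2, -11),  |v_rel|² = 125;  v_rel·d = (2)·(2) + (-11)·(25) = -271
125·t² + 542·t + 580 = 0  ⇒  m = (-271)² − 125·580 = 941
m = 941 > 0,  v_rel·d = -271 < 0  ⇒  outside

inside=no margin=941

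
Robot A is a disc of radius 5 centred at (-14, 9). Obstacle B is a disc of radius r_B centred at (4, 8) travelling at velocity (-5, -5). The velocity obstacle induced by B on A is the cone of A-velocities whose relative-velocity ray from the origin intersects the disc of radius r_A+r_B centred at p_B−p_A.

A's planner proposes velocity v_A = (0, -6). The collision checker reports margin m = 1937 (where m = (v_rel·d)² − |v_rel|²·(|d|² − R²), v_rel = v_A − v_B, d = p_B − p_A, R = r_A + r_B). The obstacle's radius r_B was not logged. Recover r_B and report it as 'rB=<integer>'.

m = 1937
d = (18, -1);  v_rel = (5, -1),  |v_rel|² = 26
v_rel×d = (5)·(-1) − (-1)·(18) = 13
since m = R²·26 − 13²:  R² = (169 + 1937) / 26 = 81
R = √81 = 9  ⇒  r_B = 9 − 5 = 4

rB=4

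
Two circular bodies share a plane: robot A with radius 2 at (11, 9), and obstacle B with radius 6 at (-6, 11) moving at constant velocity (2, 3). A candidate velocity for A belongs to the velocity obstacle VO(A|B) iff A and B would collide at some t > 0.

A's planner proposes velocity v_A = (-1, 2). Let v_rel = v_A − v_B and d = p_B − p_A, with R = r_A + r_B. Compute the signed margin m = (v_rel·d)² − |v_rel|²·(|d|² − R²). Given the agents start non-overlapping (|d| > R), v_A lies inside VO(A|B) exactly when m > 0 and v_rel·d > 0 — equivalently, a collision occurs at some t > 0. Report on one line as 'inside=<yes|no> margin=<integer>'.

d = (-17, 2),  |d|² = 293;  R = 2+6 = 8,  c = 293−8² = 229
v_rel = (-3, -1),  |v_rel|² = 10;  v_rel·d = (-3)·(-17) + (-1)·(2) = 49
10·t² − 98·t + 229 = 0  ⇒  m = 49² − 10·229 = 111
m = 111 > 0,  v_rel·d = 49 > 0  ⇒  inside

inside=yes margin=111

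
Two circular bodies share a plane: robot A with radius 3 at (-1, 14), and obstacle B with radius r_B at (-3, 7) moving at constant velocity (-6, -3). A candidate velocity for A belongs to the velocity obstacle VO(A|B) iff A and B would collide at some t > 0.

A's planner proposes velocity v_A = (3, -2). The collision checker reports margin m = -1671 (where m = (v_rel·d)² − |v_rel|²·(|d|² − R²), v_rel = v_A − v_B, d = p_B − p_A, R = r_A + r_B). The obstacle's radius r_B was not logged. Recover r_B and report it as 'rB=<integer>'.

m = -1671
d = (-2, -7);  v_rel = (9, 1),  |v_rel|² = 82
v_rel×d = (9)·(-7) − (1)·(-2) = -61
since m = R²·82 − (-61)²:  R² = (3721 + -1671) / 82 = 25
R = √25 = 5  ⇒  r_B = 5 − 3 = 2

rB=2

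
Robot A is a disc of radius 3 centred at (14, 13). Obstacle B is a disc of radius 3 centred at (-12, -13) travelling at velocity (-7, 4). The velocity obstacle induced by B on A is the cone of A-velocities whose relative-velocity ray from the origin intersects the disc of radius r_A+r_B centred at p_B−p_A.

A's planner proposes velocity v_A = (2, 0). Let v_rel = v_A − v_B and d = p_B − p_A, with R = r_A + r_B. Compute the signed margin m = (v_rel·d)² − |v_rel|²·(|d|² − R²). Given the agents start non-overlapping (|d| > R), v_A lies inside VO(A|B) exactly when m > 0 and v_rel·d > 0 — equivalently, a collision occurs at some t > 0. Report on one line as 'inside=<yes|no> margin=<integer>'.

d = (-26, -26),  |d|² = 1352;  R = 3+3 = 6,  c = 1352−6² = 1316
v_rel = (9, -4),  |v_rel|² = 97;  v_rel·d = (9)·(-26) + (-4)·(-26) = -130
97·t² + 260·t + 1316 = 0  ⇒  m = (-130)² − 97·1316 = -110752
m = -110752 < 0,  v_rel·d = -130 < 0  ⇒  outside

inside=no margin=-110752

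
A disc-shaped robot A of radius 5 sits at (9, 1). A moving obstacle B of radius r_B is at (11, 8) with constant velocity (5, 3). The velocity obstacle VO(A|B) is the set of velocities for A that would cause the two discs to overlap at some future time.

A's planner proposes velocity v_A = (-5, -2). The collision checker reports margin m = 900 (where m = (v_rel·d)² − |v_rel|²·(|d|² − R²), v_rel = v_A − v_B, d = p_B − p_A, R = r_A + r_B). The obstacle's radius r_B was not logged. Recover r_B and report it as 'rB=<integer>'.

m = 900
d = (2, 7);  v_rel = (-10, -5),  |v_rel|² = 125
v_rel×d = (-10)·(7) − (-5)·(2) = -60
since m = R²·125 − (-60)²:  R² = (3600 + 900) / 125 = 36
R = √36 = 6  ⇒  r_B = 6 − 5 = 1

rB=1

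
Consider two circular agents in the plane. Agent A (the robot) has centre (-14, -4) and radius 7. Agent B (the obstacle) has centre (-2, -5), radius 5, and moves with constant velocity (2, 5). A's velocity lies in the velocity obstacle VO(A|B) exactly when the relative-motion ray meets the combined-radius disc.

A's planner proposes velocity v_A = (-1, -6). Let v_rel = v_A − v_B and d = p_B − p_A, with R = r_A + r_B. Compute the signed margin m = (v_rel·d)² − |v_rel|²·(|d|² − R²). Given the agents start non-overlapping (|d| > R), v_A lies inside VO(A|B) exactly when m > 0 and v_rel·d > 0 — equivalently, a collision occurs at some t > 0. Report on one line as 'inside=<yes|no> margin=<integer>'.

d = (12, -1),  |d|² = 145;  R = 7+5 = 12,  c = 145−12² = 1
v_rel = (-3, -11),  |v_rel|² = 130;  v_rel·d = (-3)·(12) + (-11)·(-1) = -25
130·t² + 50·t + 1 = 0  ⇒  m = (-25)² − 130·1 = 495
m = 495 > 0,  v_rel·d = -25 < 0  ⇒  outside

inside=no margin=495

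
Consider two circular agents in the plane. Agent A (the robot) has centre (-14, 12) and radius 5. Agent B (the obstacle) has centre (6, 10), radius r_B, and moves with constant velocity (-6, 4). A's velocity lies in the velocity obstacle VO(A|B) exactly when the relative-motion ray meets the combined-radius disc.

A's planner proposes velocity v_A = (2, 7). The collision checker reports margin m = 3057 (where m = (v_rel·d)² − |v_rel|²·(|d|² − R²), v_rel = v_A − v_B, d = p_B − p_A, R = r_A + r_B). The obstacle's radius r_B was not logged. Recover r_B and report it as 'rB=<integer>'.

m = 3057
d = (20, -2);  v_rel = (8, 3),  |v_rel|² = 73
v_rel×d = (8)·(-2) − (3)·(20) = -76
since m = R²·73 − (-76)²:  R² = (5776 + 3057) / 73 = 121
R = √121 = 11  ⇒  r_B = 11 − 5 = 6

rB=6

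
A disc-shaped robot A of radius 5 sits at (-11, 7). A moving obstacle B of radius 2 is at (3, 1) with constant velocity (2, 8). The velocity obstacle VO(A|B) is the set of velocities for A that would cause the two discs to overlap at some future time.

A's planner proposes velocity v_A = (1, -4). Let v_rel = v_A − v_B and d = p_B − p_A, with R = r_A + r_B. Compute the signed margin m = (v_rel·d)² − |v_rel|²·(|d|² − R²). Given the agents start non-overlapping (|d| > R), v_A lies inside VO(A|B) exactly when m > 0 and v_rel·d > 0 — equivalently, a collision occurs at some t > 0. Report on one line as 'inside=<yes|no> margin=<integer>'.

d = (14, -6),  |d|² = 232;  R = 5+2 = 7,  c = 232−7² = 183
v_rel = (-1, -12),  |v_rel|² = 145;  v_rel·d = (-1)·(14) + (-12)·(-6) = 58
145·t² − 116·t + 183 = 0  ⇒  m = 58² − 145·183 = -23171
m = -23171 < 0,  v_rel·d = 58 > 0  ⇒  outside

inside=no margin=-23171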